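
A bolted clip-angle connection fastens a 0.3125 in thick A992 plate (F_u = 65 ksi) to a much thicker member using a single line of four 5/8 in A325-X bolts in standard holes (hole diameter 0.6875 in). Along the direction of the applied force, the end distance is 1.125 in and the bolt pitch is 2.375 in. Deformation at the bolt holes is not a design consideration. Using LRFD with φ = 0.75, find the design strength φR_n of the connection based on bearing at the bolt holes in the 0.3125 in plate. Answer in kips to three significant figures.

104 kips

Per bolt r_n = 1.5 l_c t F_u ≤ 3.0 d t F_u; upper limit = 3.0 × 0.625 × 0.3125 × 65 = 38.09 kips.
Edge bolt: l_c = 1.125 − 0.6875/2 = 0.7812 in → 1.5 × 0.7812 × 0.3125 × 65 = 23.8 → r_n = 23.8 kips.
Interior bolts: l_c = 2.375 − 0.6875 = 1.688 in → 1.5 × 1.688 × 0.3125 × 65 = 51.42 → r_n = 38.09 kips.
R_n = 1 × 23.8 + 3 × 38.09 = 138.1 kips.
Design strength φR_n = 0.75 × 138.1 = 104 kips.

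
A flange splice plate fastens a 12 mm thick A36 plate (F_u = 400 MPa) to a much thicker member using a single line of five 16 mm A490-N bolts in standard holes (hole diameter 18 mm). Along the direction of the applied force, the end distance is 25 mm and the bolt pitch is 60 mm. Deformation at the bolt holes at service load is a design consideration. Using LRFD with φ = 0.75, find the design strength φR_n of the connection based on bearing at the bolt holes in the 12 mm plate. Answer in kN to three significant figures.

Per bolt r_n = 1.2 l_c t F_u ≤ 2.4 d t F_u; upper limit = 2.4 × 16 × 12 × 400 / 1000 = 184.3 kN.
Edge bolt: l_c = 25 − 18/2 = 16 mm → 1.2 × 16 × 12 × 400 / 1000 = 92.16 → r_n = 92.16 kN.
Interior bolts: l_c = 60 − 18 = 42 mm → 1.2 × 42 × 12 × 400 / 1000 = 241.9 → r_n = 184.3 kN.
R_n = 1 × 92.16 + 4 × 184.3 = 829.4 kN.
Design strength φR_n = 0.75 × 829.4 = 622 kN.

622 kN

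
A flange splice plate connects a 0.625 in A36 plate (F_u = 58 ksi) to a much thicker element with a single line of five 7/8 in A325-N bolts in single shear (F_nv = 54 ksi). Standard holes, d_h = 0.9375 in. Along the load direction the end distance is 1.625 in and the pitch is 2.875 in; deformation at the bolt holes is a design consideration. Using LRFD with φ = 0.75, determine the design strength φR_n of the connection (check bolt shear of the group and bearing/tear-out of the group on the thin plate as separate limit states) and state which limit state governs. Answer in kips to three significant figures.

122 kips (bolt shear governs)

Bolt shear: A_b = π·0.875²/4 = 0.6013 in²; R_n = 54 × 0.6013 × 5 × 1 = 162.4 kips → 0.75 × 162.4 = 122 kips.
Bearing (1.2 l_c t F_u ≤ 2.4 d t F_u): upper limit = 2.4·0.875·0.625·58 = 76.12 kips.
  Edge l_c = 1.625 − 0.9375/2 = 1.156 → r_n = 50.3 kips; interior l_c = 2.875 − 0.9375 = 1.938 → r_n = 76.12 kips.
  R_n,bearing = 1·50.3 + 4·76.12 = 354.8 kips → 0.75 × 354.8 = 266 kips.
Bolt shear governs: 122 kips.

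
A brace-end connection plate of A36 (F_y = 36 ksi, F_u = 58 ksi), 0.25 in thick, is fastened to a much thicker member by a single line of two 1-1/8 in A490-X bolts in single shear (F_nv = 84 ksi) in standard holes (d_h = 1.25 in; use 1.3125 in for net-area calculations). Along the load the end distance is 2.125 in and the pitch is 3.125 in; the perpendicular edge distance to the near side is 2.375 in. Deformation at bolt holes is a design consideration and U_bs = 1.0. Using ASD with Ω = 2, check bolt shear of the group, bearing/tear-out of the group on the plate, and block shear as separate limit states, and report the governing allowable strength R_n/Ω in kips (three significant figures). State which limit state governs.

Bolt shear: A_b = π·1.125²/4 = 0.994 in²; R_n = 84 × 0.994 × 2 × 1 = 167 kips → 167 / 2 = 83.5 kips.
Bearing: edge l_c = 1.5, r_n = 26.1 kips; interior l_c = 1.875, r_n = 32.62 kips; R_n = 26.1 + 1·32.62 = 58.72 kips → 29.4 kips.
Block shear: A_gv = 1.312, A_nv = 0.8203, A_nt = 0.4297 in²; R_n = min(0.6F_uA_nv, 0.6F_yA_gv) + U_bs·F_u·A_nt = 53.27 kips → 26.6 kips.
Block shear governs: 26.6 kips.

26.6 kips (block shear governs)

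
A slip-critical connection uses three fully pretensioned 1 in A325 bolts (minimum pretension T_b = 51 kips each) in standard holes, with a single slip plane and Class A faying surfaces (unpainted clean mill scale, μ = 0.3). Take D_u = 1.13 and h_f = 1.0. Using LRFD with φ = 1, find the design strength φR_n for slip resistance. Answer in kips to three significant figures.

51.9 kips

R_n = μ · D_u · h_f · T_b · n_s · n_b = 0.3 × 1.13 × 1.0 × 51 × 1 × 3 = 51.87 kips.
Design strength φR_n = 1 × 51.87 = 51.9 kips.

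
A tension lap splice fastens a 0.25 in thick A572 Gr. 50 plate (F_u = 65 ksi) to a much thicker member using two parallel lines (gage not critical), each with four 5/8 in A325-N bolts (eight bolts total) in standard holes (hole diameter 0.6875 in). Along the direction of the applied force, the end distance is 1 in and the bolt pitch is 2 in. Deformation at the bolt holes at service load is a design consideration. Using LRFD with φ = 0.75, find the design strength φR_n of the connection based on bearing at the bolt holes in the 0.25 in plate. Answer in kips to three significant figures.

Per bolt r_n = 1.2 l_c t F_u ≤ 2.4 d t F_u; upper limit = 2.4 × 0.625 × 0.25 × 65 = 24.38 kips.
Edge bolt: l_c = 1 − 0.6875/2 = 0.6562 in → 1.2 × 0.6562 × 0.25 × 65 = 12.8 → r_n = 12.8 kips.
Interior bolts: l_c = 2 − 0.6875 = 1.312 in → 1.2 × 1.312 × 0.25 × 65 = 25.59 → r_n = 24.38 kips.
R_n = 2 × 12.8 + 6 × 24.38 = 171.8 kips.
Design strength φR_n = 0.75 × 171.8 = 129 kips.

129 kips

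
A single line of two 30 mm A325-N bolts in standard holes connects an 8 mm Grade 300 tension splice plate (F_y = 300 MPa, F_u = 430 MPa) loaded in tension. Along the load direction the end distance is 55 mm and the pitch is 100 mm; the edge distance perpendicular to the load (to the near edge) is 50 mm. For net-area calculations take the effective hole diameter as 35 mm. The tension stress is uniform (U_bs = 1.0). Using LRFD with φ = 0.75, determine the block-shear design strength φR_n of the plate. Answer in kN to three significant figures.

243 kN

Shear plane L_v = 55 + 1·100 = 155 mm; A_gv = 155 × 8 = 1240 mm².
A_nv = (155 − 1.5·35) × 8 = 820 mm².
A_nt = (50 − 0.5·35) × 8 = 260 mm².
0.6 F_u A_nv = 211.6 kN; 0.6 F_y A_gv = 223.2 kN → shear rupture governs the shear term.
R_n = 211.6 + 1.0 × 430 × 260 / 1000 = 323.4 kN.
Design strength φR_n = 0.75 × 323.4 = 243 kN.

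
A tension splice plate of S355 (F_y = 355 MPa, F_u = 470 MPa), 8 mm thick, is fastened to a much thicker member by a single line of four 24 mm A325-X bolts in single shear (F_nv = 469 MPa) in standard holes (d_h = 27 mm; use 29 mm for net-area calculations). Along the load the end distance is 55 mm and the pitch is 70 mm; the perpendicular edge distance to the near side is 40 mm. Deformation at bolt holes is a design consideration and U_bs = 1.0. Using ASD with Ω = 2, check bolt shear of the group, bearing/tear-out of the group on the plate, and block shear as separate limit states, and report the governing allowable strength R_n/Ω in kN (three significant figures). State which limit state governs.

Bolt shear: A_b = π·24²/4 = 452.4 mm²; R_n = 469 × 452.4 × 4 × 1 / 1000 = 848.7 kN → 848.7 / 2 = 424 kN.
Bearing: edge l_c = 41.5, r_n = 187.2 kN; interior l_c = 43, r_n = 194 kN; R_n = 187.2 + 3·194 = 769.3 kN → 385 kN.
Block shear: A_gv = 2120, A_nv = 1308, A_nt = 204 mm²; R_n = min(0.6F_uA_nv, 0.6F_yA_gv) + U_bs·F_u·A_nt = 464.7 kN → 232 kN.
Block shear governs: 232 kN.

232 kN (block shear governs)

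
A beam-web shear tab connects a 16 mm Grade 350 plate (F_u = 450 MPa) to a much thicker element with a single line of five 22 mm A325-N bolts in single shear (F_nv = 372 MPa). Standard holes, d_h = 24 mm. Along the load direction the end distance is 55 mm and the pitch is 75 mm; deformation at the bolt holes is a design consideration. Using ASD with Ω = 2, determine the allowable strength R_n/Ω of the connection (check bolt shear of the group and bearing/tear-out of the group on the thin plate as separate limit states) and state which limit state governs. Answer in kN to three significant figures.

Bolt shear: A_b = π·22²/4 = 380.1 mm²; R_n = 372 × 380.1 × 5 × 1 / 1000 = 707 kN → 707 / 2 = 354 kN.
Bearing (1.2 l_c t F_u ≤ 2.4 d t F_u): upper limit = 2.4·22·16·450 / 1000 = 380.2 kN.
  Edge l_c = 55 − 24/2 = 43 → r_n = 371.5 kN; interior l_c = 75 − 24 = 51 → r_n = 380.2 kN.
  R_n,bearing = 1·371.5 + 4·380.2 = 1892 kN → 1892 / 2 = 946 kN.
Bolt shear governs: 354 kN.

354 kN (bolt shear governs)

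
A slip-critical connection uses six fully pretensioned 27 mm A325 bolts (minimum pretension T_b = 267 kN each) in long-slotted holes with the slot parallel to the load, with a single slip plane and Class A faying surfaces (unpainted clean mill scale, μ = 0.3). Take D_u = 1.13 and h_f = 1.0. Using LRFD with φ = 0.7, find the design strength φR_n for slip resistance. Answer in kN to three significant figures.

R_n = μ · D_u · h_f · T_b · n_s · n_b = 0.3 × 1.13 × 1.0 × 267 × 1 × 6 = 543.1 kN.
Design strength φR_n = 0.7 × 543.1 = 380 kN.

380 kN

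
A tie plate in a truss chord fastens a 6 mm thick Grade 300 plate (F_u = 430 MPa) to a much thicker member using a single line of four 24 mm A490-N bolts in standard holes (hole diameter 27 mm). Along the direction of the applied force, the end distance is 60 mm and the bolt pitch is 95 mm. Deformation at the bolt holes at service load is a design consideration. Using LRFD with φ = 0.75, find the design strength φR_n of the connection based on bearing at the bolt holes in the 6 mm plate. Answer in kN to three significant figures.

Per bolt r_n = 1.2 l_c t F_u ≤ 2.4 d t F_u; upper limit = 2.4 × 24 × 6 × 430 / 1000 = 148.6 kN.
Edge bolt: l_c = 60 − 27/2 = 46.5 mm → 1.2 × 46.5 × 6 × 430 / 1000 = 144 → r_n = 144 kN.
Interior bolts: l_c = 95 − 27 = 68 mm → 1.2 × 68 × 6 × 430 / 1000 = 210.5 → r_n = 148.6 kN.
R_n = 1 × 144 + 3 × 148.6 = 589.8 kN.
Design strength φR_n = 0.75 × 589.8 = 442 kN.

442 kN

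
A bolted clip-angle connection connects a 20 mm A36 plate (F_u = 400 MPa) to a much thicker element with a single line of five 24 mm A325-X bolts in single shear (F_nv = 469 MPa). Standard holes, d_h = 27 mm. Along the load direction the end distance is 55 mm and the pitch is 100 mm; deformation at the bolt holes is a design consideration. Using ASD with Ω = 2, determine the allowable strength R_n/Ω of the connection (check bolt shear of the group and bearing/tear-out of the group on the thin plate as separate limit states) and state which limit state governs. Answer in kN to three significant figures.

Bolt shear: A_b = π·24²/4 = 452.4 mm²; R_n = 469 × 452.4 × 5 × 1 / 1000 = 1061 kN → 1061 / 2 = 530 kN.
Bearing (1.2 l_c t F_u ≤ 2.4 d t F_u): upper limit = 2.4·24·20·400 / 1000 = 460.8 kN.
  Edge l_c = 55 − 27/2 = 41.5 → r_n = 398.4 kN; interior l_c = 100 − 27 = 73 → r_n = 460.8 kN.
  R_n,bearing = 1·398.4 + 4·460.8 = 2242 kN → 2242 / 2 = 1120 kN.
Bolt shear governs: 530 kN.

530 kN (bolt shear governs)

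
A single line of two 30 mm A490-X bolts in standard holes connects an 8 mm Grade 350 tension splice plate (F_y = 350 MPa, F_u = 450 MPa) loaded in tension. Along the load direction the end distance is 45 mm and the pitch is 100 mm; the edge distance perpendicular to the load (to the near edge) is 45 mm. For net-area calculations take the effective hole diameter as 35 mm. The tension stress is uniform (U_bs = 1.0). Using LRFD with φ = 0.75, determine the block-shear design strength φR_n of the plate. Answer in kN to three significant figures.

Shear plane L_v = 45 + 1·100 = 145 mm; A_gv = 145 × 8 = 1160 mm².
A_nv = (145 − 1.5·35) × 8 = 740 mm².
A_nt = (45 − 0.5·35) × 8 = 220 mm².
0.6 F_u A_nv = 199.8 kN; 0.6 F_y A_gv = 243.6 kN → shear rupture governs the shear term.
R_n = 199.8 + 1.0 × 450 × 220 / 1000 = 298.8 kN.
Design strength φR_n = 0.75 × 298.8 = 224 kN.

224 kN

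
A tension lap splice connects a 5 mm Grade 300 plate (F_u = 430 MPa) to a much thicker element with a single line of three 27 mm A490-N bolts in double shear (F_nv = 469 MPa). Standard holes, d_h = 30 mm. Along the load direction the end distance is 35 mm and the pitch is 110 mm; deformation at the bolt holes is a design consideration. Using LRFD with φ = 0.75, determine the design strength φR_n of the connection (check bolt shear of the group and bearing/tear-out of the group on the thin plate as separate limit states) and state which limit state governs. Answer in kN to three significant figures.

Bolt shear: A_b = π·27²/4 = 572.6 mm²; R_n = 469 × 572.6 × 3 × 2 / 1000 = 1611 kN → 0.75 × 1611 = 1210 kN.
Bearing (1.2 l_c t F_u ≤ 2.4 d t F_u): upper limit = 2.4·27·5·430 / 1000 = 139.3 kN.
  Edge l_c = 35 − 30/2 = 20 → r_n = 51.6 kN; interior l_c = 110 − 30 = 80 → r_n = 139.3 kN.
  R_n,bearing = 1·51.6 + 2·139.3 = 330.2 kN → 0.75 × 330.2 = 248 kN.
Bearing governs: 248 kN.

248 kN (bearing governs)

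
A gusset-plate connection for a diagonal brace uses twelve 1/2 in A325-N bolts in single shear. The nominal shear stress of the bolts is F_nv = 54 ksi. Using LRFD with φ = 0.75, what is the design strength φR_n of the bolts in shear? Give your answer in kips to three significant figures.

A_b = π × 0.5² / 4 = 0.1963 in².
R_n = F_nv · A_b · n · n_s = 54 × 0.1963 × 12 × 1 = 127.2 kips.
Design strength φR_n = 0.75 × 127.2 = 95.4 kips.

95.4 kips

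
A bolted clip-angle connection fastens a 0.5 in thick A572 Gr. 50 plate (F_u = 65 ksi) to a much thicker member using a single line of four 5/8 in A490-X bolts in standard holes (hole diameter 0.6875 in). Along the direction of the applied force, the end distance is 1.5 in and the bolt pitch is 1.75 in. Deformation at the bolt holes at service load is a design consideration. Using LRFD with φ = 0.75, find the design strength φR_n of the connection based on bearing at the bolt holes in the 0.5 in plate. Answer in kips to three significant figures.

127 kips

Per bolt r_n = 1.2 l_c t F_u ≤ 2.4 d t F_u; upper limit = 2.4 × 0.625 × 0.5 × 65 = 48.75 kips.
Edge bolt: l_c = 1.5 − 0.6875/2 = 1.156 in → 1.2 × 1.156 × 0.5 × 65 = 45.09 → r_n = 45.09 kips.
Interior bolts: l_c = 1.75 − 0.6875 = 1.062 in → 1.2 × 1.062 × 0.5 × 65 = 41.44 → r_n = 41.44 kips.
R_n = 1 × 45.09 + 3 × 41.44 = 169.4 kips.
Design strength φR_n = 0.75 × 169.4 = 127 kips.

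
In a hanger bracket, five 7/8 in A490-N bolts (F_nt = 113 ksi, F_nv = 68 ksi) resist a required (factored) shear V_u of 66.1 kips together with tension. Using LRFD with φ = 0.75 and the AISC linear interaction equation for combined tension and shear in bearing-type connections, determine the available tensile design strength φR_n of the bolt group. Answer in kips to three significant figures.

A_b = π·0.875²/4 = 0.6013 in²; f_rv = 66.1 / (5 × 0.6013) = 21.98 ksi.
F'_nt = 1.3 F_nt − (F_nt / φF_nv) f_rv = 1.3·113 − (113/(0.75·68))·21.98 = 98.19 ksi, capped at F_nt → F'_nt = 98.19 ksi.
R_n = F'_nt · A_b · n = 98.19 × 0.6013 × 5 = 295.2 kips.
Design strength φR_n = 0.75 × 295.2 = 221 kips.

221 kips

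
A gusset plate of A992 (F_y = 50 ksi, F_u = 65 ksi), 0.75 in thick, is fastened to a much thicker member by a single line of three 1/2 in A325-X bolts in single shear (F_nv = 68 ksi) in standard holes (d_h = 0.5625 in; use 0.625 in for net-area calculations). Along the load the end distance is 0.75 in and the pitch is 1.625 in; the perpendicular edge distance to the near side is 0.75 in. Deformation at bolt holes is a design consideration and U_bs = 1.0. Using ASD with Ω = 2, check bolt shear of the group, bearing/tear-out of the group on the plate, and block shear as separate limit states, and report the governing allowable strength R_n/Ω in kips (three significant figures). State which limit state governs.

20 kips (bolt shear governs)

Bolt shear: A_b = π·0.5²/4 = 0.1963 in²; R_n = 68 × 0.1963 × 3 × 1 = 40.06 kips → 40.06 / 2 = 20 kips.
Bearing: edge l_c = 0.4688, r_n = 27.42 kips; interior l_c = 1.062, r_n = 58.5 kips; R_n = 27.42 + 2·58.5 = 144.4 kips → 72.2 kips.
Block shear: A_gv = 3, A_nv = 1.828, A_nt = 0.3281 in²; R_n = min(0.6F_uA_nv, 0.6F_yA_gv) + U_bs·F_u·A_nt = 92.62 kips → 46.3 kips.
Bolt shear governs: 20 kips.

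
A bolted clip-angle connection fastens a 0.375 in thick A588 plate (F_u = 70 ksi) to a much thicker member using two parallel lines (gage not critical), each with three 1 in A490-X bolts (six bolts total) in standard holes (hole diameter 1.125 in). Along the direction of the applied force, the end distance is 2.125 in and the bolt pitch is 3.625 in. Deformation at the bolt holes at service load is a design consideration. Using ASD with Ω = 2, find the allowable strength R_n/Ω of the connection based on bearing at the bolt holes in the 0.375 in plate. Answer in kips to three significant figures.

175 kips

Per bolt r_n = 1.2 l_c t F_u ≤ 2.4 d t F_u; upper limit = 2.4 × 1 × 0.375 × 70 = 63 kips.
Edge bolt: l_c = 2.125 − 1.125/2 = 1.562 in → 1.2 × 1.562 × 0.375 × 70 = 49.22 → r_n = 49.22 kips.
Interior bolts: l_c = 3.625 − 1.125 = 2.5 in → 1.2 × 2.5 × 0.375 × 70 = 78.75 → r_n = 63 kips.
R_n = 2 × 49.22 + 4 × 63 = 350.4 kips.
Allowable strength R_n/Ω = 350.4 / 2 = 175 kips.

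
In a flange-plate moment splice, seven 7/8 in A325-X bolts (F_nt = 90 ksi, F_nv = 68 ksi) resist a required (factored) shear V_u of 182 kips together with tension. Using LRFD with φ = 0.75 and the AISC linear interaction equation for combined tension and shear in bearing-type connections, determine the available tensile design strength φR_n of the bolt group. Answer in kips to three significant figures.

A_b = π·0.875²/4 = 0.6013 in²; f_rv = 182 / (7 × 0.6013) = 43.24 ksi.
F'_nt = 1.3 F_nt − (F_nt / φF_nv) f_rv = 1.3·90 − (90/(0.75·68))·43.24 = 40.7 ksi, capped at F_nt → F'_nt = 40.7 ksi.
R_n = F'_nt · A_b · n = 40.7 × 0.6013 × 7 = 171.3 kips.
Design strength φR_n = 0.75 × 171.3 = 128 kips.

128 kips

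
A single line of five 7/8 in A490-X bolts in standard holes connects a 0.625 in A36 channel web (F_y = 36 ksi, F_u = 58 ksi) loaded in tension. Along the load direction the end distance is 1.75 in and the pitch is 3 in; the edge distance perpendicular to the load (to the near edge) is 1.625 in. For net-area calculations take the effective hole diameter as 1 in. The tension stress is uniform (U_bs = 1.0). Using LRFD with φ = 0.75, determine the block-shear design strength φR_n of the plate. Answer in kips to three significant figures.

Shear plane L_v = 1.75 + 4·3 = 13.75 in; A_gv = 13.75 × 0.625 = 8.594 in².
A_nv = (13.75 − 4.5·1) × 0.625 = 5.781 in².
A_nt = (1.625 − 0.5·1) × 0.625 = 0.7031 in².
0.6 F_u A_nv = 201.2 kips; 0.6 F_y A_gv = 185.6 kips → shear yielding governs the shear term.
R_n = 185.6 + 1.0 × 58 × 0.7031 = 226.4 kips.
Design strength φR_n = 0.75 × 226.4 = 170 kips.

170 kips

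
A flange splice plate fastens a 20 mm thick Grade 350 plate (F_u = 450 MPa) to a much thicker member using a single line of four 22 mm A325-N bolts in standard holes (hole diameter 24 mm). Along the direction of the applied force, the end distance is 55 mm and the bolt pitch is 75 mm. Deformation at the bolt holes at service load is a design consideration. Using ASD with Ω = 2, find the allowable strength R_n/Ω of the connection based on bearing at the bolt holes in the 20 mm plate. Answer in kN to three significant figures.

945 kN

Per bolt r_n = 1.2 l_c t F_u ≤ 2.4 d t F_u; upper limit = 2.4 × 22 × 20 × 450 / 1000 = 475.2 kN.
Edge bolt: l_c = 55 − 24/2 = 43 mm → 1.2 × 43 × 20 × 450 / 1000 = 464.4 → r_n = 464.4 kN.
Interior bolts: l_c = 75 − 24 = 51 mm → 1.2 × 51 × 20 × 450 / 1000 = 550.8 → r_n = 475.2 kN.
R_n = 1 × 464.4 + 3 × 475.2 = 1890 kN.
Allowable strength R_n/Ω = 1890 / 2 = 945 kN.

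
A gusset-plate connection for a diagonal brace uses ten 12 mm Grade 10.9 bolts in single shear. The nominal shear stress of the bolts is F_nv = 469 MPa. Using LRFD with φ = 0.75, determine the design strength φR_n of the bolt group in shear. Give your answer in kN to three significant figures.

A_b = π × 12² / 4 = 113.1 mm².
R_n = F_nv · A_b · n · n_s = 469 × 113.1 × 10 × 1 / 1000 = 530.4 kN.
Design strength φR_n = 0.75 × 530.4 = 398 kN.

398 kN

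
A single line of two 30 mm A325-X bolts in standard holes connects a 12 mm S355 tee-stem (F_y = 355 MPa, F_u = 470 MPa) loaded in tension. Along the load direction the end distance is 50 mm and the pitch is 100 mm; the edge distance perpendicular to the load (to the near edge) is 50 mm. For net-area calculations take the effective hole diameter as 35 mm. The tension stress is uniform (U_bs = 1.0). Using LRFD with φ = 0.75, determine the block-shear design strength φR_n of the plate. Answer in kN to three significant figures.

Shear plane L_v = 50 + 1·100 = 150 mm; A_gv = 150 × 12 = 1800 mm².
A_nv = (150 − 1.5·35) × 12 = 1170 mm².
A_nt = (50 − 0.5·35) × 12 = 390 mm².
0.6 F_u A_nv = 329.9 kN; 0.6 F_y A_gv = 383.4 kN → shear rupture governs the shear term.
R_n = 329.9 + 1.0 × 470 × 390 / 1000 = 513.2 kN.
Design strength φR_n = 0.75 × 513.2 = 385 kN.

385 kN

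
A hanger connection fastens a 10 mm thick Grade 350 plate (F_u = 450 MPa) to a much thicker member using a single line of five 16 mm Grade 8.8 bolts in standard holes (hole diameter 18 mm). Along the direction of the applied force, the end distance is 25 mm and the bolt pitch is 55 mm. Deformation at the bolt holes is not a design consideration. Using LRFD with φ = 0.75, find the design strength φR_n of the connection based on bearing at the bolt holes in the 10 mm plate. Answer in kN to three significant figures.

Per bolt r_n = 1.5 l_c t F_u ≤ 3.0 d t F_u; upper limit = 3.0 × 16 × 10 × 450 / 1000 = 216 kN.
Edge bolt: l_c = 25 − 18/2 = 16 mm → 1.5 × 16 × 10 × 450 / 1000 = 108 → r_n = 108 kN.
Interior bolts: l_c = 55 − 18 = 37 mm → 1.5 × 37 × 10 × 450 / 1000 = 249.8 → r_n = 216 kN.
R_n = 1 × 108 + 4 × 216 = 972 kN.
Design strength φR_n = 0.75 × 972 = 729 kN.

729 kN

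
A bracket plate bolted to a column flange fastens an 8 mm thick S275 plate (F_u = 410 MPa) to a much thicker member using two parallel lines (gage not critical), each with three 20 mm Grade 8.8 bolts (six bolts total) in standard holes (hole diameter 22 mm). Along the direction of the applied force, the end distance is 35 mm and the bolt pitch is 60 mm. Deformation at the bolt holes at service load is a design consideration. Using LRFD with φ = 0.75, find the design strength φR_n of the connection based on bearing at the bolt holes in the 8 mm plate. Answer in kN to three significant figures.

Per bolt r_n = 1.2 l_c t F_u ≤ 2.4 d t F_u; upper limit = 2.4 × 20 × 8 × 410 / 1000 = 157.4 kN.
Edge bolt: l_c = 35 − 22/2 = 24 mm → 1.2 × 24 × 8 × 410 / 1000 = 94.46 → r_n = 94.46 kN.
Interior bolts: l_c = 60 − 22 = 38 mm → 1.2 × 38 × 8 × 410 / 1000 = 149.6 → r_n = 149.6 kN.
R_n = 2 × 94.46 + 4 × 149.6 = 787.2 kN.
Design strength φR_n = 0.75 × 787.2 = 590 kN.

590 kN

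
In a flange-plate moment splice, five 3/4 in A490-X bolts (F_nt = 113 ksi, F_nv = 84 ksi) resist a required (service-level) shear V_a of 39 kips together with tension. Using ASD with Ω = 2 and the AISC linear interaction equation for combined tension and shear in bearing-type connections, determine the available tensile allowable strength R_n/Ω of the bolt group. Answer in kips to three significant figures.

110 kips

A_b = π·0.75²/4 = 0.4418 in²; f_rv = 39 / (5 × 0.4418) = 17.66 ksi.
F'_nt = 1.3 F_nt − (Ω F_nt / F_nv) f_rv = 1.3·113 − (2·113/84)·17.66 = 99.4 ksi, capped at F_nt → F'_nt = 99.4 ksi.
R_n = F'_nt · A_b · n = 99.4 × 0.4418 × 5 = 219.6 kips.
Allowable strength R_n/Ω = 219.6 / 2 = 110 kips.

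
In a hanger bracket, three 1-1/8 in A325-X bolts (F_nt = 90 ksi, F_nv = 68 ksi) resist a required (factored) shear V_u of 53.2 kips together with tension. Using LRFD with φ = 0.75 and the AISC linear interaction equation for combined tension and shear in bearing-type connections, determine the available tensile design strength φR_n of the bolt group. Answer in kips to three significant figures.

A_b = π·1.125²/4 = 0.994 in²; f_rv = 53.2 / (3 × 0.994) = 17.84 ksi.
F'_nt = 1.3 F_nt − (F_nt / φF_nv) f_rv = 1.3·90 − (90/(0.75·68))·17.84 = 85.52 ksi, capped at F_nt → F'_nt = 85.52 ksi.
R_n = F'_nt · A_b · n = 85.52 × 0.994 × 3 = 255 kips.
Design strength φR_n = 0.75 × 255 = 191 kips.

191 kips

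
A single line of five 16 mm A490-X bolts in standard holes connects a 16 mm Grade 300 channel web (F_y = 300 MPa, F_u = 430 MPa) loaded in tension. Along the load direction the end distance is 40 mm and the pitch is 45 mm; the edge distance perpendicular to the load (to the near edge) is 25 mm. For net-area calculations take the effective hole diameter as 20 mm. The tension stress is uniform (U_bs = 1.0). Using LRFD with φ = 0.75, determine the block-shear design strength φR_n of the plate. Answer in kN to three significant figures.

Shear plane L_v = 40 + 4·45 = 220 mm; A_gv = 220 × 16 = 3520 mm².
A_nv = (220 − 4.5·20) × 16 = 2080 mm².
A_nt = (25 − 0.5·20) × 16 = 240 mm².
0.6 F_u A_nv = 536.6 kN; 0.6 F_y A_gv = 633.6 kN → shear rupture governs the shear term.
R_n = 536.6 + 1.0 × 430 × 240 / 1000 = 639.8 kN.
Design strength φR_n = 0.75 × 639.8 = 480 kN.

480 kN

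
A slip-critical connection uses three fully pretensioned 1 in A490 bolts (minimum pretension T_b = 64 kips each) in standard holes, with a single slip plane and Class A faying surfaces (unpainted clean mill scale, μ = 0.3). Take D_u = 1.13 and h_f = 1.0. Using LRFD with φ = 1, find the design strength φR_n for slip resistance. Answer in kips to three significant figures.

65.1 kips

R_n = μ · D_u · h_f · T_b · n_s · n_b = 0.3 × 1.13 × 1.0 × 64 × 1 × 3 = 65.09 kips.
Design strength φR_n = 1 × 65.09 = 65.1 kips.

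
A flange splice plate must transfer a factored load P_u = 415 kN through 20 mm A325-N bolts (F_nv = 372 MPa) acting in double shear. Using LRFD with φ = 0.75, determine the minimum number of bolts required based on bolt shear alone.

3 bolts

A_b = π·20²/4 = 314.2 mm².
Per-bolt design strength φR_n = 0.75 × 372 × 314.2 × 2 / 1000 = 175.3 kN.
n ≥ 415 / 175.3 = 2.367 → use 3 bolts.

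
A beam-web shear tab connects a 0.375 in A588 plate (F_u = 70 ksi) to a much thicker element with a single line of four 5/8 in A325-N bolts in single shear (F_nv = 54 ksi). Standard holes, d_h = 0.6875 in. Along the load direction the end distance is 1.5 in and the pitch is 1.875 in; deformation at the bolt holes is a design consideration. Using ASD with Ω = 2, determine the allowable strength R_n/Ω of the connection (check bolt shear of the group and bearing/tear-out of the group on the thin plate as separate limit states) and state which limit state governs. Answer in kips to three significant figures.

33.1 kips (bolt shear governs)

Bolt shear: A_b = π·0.625²/4 = 0.3068 in²; R_n = 54 × 0.3068 × 4 × 1 = 66.27 kips → 66.27 / 2 = 33.1 kips.
Bearing (1.2 l_c t F_u ≤ 2.4 d t F_u): upper limit = 2.4·0.625·0.375·70 = 39.38 kips.
  Edge l_c = 1.5 − 0.6875/2 = 1.156 → r_n = 36.42 kips; interior l_c = 1.875 − 0.6875 = 1.188 → r_n = 37.41 kips.
  R_n,bearing = 1·36.42 + 3·37.41 = 148.6 kips → 148.6 / 2 = 74.3 kips.
Bolt shear governs: 33.1 kips.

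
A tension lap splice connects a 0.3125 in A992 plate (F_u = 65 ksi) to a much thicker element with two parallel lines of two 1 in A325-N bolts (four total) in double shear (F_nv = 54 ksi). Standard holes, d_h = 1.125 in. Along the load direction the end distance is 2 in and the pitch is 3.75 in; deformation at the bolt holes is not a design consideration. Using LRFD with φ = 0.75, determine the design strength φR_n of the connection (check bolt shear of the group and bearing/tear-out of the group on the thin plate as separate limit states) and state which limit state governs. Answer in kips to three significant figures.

157 kips (bearing governs)

Bolt shear: A_b = π·1²/4 = 0.7854 in²; R_n = 54 × 0.7854 × 4 × 2 = 339.3 kips → 0.75 × 339.3 = 254 kips.
Bearing (1.5 l_c t F_u ≤ 3.0 d t F_u): upper limit = 3.0·1·0.3125·65 = 60.94 kips.
  Edge l_c = 2 − 1.125/2 = 1.438 → r_n = 43.8 kips; interior l_c = 3.75 − 1.125 = 2.625 → r_n = 60.94 kips.
  R_n,bearing = 2·43.8 + 2·60.94 = 209.5 kips → 0.75 × 209.5 = 157 kips.
Bearing governs: 157 kips.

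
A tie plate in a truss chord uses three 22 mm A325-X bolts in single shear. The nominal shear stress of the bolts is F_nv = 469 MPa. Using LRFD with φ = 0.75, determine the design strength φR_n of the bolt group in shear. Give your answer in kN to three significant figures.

401 kN

A_b = π × 22² / 4 = 380.1 mm².
R_n = F_nv · A_b · n · n_s = 469 × 380.1 × 3 × 1 / 1000 = 534.8 kN.
Design strength φR_n = 0.75 × 534.8 = 401 kN.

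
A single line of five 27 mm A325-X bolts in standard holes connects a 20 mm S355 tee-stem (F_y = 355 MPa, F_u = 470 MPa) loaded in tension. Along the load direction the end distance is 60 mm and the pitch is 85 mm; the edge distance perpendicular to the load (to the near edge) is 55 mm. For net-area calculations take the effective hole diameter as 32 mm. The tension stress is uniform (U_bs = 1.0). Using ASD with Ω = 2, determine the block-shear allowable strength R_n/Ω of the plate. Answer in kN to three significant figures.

905 kN

Shear plane L_v = 60 + 4·85 = 400 mm; A_gv = 400 × 20 = 8000 mm².
A_nv = (400 − 4.5·32) × 20 = 5120 mm².
A_nt = (55 − 0.5·32) × 20 = 780 mm².
0.6 F_u A_nv = 1444 kN; 0.6 F_y A_gv = 1704 kN → shear rupture governs the shear term.
R_n = 1444 + 1.0 × 470 × 780 / 1000 = 1810 kN.
Allowable strength R_n/Ω = 1810 / 2 = 905 kN.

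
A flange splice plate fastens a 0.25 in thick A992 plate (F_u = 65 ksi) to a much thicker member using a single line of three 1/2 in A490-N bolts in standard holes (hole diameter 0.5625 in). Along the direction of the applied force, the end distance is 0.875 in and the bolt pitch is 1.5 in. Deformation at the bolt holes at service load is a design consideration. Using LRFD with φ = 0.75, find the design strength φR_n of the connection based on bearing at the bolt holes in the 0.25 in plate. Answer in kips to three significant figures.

36.1 kips

Per bolt r_n = 1.2 l_c t F_u ≤ 2.4 d t F_u; upper limit = 2.4 × 0.5 × 0.25 × 65 = 19.5 kips.
Edge bolt: l_c = 0.875 − 0.5625/2 = 0.5938 in → 1.2 × 0.5938 × 0.25 × 65 = 11.58 → r_n = 11.58 kips.
Interior bolts: l_c = 1.5 − 0.5625 = 0.9375 in → 1.2 × 0.9375 × 0.25 × 65 = 18.28 → r_n = 18.28 kips.
R_n = 1 × 11.58 + 2 × 18.28 = 48.14 kips.
Design strength φR_n = 0.75 × 48.14 = 36.1 kips.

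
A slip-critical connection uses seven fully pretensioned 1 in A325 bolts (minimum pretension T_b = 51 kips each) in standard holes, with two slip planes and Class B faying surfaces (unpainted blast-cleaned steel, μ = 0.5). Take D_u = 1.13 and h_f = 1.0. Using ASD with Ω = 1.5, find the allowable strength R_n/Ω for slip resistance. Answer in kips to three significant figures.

R_n = μ · D_u · h_f · T_b · n_s · n_b = 0.5 × 1.13 × 1.0 × 51 × 2 × 7 = 403.4 kips.
Allowable strength R_n/Ω = 403.4 / 1.5 = 269 kips.

269 kips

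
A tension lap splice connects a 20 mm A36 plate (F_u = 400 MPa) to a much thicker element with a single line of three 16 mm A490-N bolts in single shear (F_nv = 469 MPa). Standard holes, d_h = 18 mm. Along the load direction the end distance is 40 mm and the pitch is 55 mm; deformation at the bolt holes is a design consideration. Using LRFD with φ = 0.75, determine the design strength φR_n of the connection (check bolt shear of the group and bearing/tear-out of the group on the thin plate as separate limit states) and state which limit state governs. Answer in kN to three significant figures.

212 kN (bolt shear governs)

Bolt shear: A_b = π·16²/4 = 201.1 mm²; R_n = 469 × 201.1 × 3 × 1 / 1000 = 282.9 kN → 0.75 × 282.9 = 212 kN.
Bearing (1.2 l_c t F_u ≤ 2.4 d t F_u): upper limit = 2.4·16·20·400 / 1000 = 307.2 kN.
  Edge l_c = 40 − 18/2 = 31 → r_n = 297.6 kN; interior l_c = 55 − 18 = 37 → r_n = 307.2 kN.
  R_n,bearing = 1·297.6 + 2·307.2 = 912 kN → 0.75 × 912 = 684 kN.
Bolt shear governs: 212 kN.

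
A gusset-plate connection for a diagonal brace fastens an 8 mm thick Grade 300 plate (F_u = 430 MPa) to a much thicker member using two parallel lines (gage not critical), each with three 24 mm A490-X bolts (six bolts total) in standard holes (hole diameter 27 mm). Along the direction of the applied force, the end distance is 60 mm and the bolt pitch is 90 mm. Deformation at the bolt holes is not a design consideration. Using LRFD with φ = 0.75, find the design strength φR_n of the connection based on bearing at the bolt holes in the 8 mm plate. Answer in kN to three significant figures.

1100 kN

Per bolt r_n = 1.5 l_c t F_u ≤ 3.0 d t F_u; upper limit = 3.0 × 24 × 8 × 430 / 1000 = 247.7 kN.
Edge bolt: l_c = 60 − 27/2 = 46.5 mm → 1.5 × 46.5 × 8 × 430 / 1000 = 239.9 → r_n = 239.9 kN.
Interior bolts: l_c = 90 − 27 = 63 mm → 1.5 × 63 × 8 × 430 / 1000 = 325.1 → r_n = 247.7 kN.
R_n = 2 × 239.9 + 4 × 247.7 = 1471 kN.
Design strength φR_n = 0.75 × 1471 = 1100 kN.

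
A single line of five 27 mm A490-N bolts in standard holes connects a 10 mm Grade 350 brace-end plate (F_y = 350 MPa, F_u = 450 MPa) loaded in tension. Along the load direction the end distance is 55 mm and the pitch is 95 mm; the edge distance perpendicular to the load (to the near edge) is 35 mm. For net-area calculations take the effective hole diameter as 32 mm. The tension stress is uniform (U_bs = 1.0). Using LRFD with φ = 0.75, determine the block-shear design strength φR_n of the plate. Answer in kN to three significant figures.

653 kN

Shear plane L_v = 55 + 4·95 = 435 mm; A_gv = 435 × 10 = 4350 mm².
A_nv = (435 − 4.5·32) × 10 = 2910 mm².
A_nt = (35 − 0.5·32) × 10 = 190 mm².
0.6 F_u A_nv = 785.7 kN; 0.6 F_y A_gv = 913.5 kN → shear rupture governs the shear term.
R_n = 785.7 + 1.0 × 450 × 190 / 1000 = 871.2 kN.
Design strength φR_n = 0.75 × 871.2 = 653 kN.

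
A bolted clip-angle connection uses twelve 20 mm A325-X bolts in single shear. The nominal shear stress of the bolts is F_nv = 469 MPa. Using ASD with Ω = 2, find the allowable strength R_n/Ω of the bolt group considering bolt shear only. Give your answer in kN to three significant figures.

A_b = π × 20² / 4 = 314.2 mm².
R_n = F_nv · A_b · n · n_s = 469 × 314.2 × 12 × 1 / 1000 = 1768 kN.
Allowable strength R_n/Ω = 1768 / 2 = 884 kN.

884 kN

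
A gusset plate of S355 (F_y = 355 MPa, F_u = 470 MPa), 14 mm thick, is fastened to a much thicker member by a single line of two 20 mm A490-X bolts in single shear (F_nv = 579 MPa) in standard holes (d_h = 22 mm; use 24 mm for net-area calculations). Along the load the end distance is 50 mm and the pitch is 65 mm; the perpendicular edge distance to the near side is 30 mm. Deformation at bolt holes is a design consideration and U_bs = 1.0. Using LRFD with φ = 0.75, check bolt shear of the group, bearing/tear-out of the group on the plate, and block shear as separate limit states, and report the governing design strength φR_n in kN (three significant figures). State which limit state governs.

Bolt shear: A_b = π·20²/4 = 314.2 mm²; R_n = 579 × 314.2 × 2 × 1 / 1000 = 363.8 kN → 0.75 × 363.8 = 273 kN.
Bearing: edge l_c = 39, r_n = 307.9 kN; interior l_c = 43, r_n = 315.8 kN; R_n = 307.9 + 1·315.8 = 623.8 kN → 468 kN.
Block shear: A_gv = 1610, A_nv = 1106, A_nt = 252 mm²; R_n = min(0.6F_uA_nv, 0.6F_yA_gv) + U_bs·F_u·A_nt = 430.3 kN → 323 kN.
Bolt shear governs: 273 kN.

273 kN (bolt shear governs)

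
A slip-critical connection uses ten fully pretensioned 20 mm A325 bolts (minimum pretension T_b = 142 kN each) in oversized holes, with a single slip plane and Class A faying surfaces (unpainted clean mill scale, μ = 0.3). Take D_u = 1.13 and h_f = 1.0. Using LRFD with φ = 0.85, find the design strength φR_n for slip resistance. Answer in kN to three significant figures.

R_n = μ · D_u · h_f · T_b · n_s · n_b = 0.3 × 1.13 × 1.0 × 142 × 1 × 10 = 481.4 kN.
Design strength φR_n = 0.85 × 481.4 = 409 kN.

409 kN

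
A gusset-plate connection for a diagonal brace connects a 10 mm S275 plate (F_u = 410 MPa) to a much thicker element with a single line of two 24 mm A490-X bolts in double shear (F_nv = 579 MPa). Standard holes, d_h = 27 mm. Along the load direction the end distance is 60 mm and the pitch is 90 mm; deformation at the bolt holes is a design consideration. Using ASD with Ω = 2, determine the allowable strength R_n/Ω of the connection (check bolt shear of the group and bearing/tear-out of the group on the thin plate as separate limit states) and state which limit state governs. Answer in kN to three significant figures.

232 kN (bearing governs)

Bolt shear: A_b = π·24²/4 = 452.4 mm²; R_n = 579 × 452.4 × 2 × 2 / 1000 = 1048 kN → 1048 / 2 = 524 kN.
Bearing (1.2 l_c t F_u ≤ 2.4 d t F_u): upper limit = 2.4·24·10·410 / 1000 = 236.2 kN.
  Edge l_c = 60 − 27/2 = 46.5 → r_n = 228.8 kN; interior l_c = 90 − 27 = 63 → r_n = 236.2 kN.
  R_n,bearing = 1·228.8 + 1·236.2 = 464.9 kN → 464.9 / 2 = 232 kN.
Bearing governs: 232 kN.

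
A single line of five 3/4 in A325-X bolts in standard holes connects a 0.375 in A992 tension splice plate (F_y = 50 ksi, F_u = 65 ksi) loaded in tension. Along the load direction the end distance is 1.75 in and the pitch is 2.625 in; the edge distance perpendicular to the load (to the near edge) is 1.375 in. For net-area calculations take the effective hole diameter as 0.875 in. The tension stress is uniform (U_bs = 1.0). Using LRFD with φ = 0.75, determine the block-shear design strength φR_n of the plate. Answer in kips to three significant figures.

108 kips

Shear plane L_v = 1.75 + 4·2.625 = 12.25 in; A_gv = 12.25 × 0.375 = 4.594 in².
A_nv = (12.25 − 4.5·0.875) × 0.375 = 3.117 in².
A_nt = (1.375 − 0.5·0.875) × 0.375 = 0.3516 in².
0.6 F_u A_nv = 121.6 kips; 0.6 F_y A_gv = 137.8 kips → shear rupture governs the shear term.
R_n = 121.6 + 1.0 × 65 × 0.3516 = 144.4 kips.
Design strength φR_n = 0.75 × 144.4 = 108 kips.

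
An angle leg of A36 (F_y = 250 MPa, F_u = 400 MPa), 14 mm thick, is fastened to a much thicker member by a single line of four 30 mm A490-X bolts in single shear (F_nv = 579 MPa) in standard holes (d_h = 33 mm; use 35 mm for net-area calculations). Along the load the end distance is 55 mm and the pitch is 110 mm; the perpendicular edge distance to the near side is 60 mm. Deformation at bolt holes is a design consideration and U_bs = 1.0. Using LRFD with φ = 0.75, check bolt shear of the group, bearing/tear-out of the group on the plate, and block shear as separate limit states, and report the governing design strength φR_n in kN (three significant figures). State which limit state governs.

Bolt shear: A_b = π·30²/4 = 706.9 mm²; R_n = 579 × 706.9 × 4 × 1 / 1000 = 1637 kN → 0.75 × 1637 = 1230 kN.
Bearing: edge l_c = 38.5, r_n = 258.7 kN; interior l_c = 77, r_n = 403.2 kN; R_n = 258.7 + 3·403.2 = 1468 kN → 1100 kN.
Block shear: A_gv = 5390, A_nv = 3675, A_nt = 595 mm²; R_n = min(0.6F_uA_nv, 0.6F_yA_gv) + U_bs·F_u·A_nt = 1046 kN → 785 kN.
Block shear governs: 785 kN.

785 kN (block shear governs)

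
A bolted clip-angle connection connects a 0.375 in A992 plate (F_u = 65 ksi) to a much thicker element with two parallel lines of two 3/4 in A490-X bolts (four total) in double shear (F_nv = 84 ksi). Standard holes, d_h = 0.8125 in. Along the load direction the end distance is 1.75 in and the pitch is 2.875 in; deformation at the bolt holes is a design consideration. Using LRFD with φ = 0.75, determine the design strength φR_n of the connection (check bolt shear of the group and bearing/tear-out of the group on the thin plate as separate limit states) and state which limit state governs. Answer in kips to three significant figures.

Bolt shear: A_b = π·0.75²/4 = 0.4418 in²; R_n = 84 × 0.4418 × 4 × 2 = 296.9 kips → 0.75 × 296.9 = 223 kips.
Bearing (1.2 l_c t F_u ≤ 2.4 d t F_u): upper limit = 2.4·0.75·0.375·65 = 43.87 kips.
  Edge l_c = 1.75 − 0.8125/2 = 1.344 → r_n = 39.3 kips; interior l_c = 2.875 − 0.8125 = 2.062 → r_n = 43.87 kips.
  R_n,bearing = 2·39.3 + 2·43.87 = 166.4 kips → 0.75 × 166.4 = 125 kips.
Bearing governs: 125 kips.

125 kips (bearing governs)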